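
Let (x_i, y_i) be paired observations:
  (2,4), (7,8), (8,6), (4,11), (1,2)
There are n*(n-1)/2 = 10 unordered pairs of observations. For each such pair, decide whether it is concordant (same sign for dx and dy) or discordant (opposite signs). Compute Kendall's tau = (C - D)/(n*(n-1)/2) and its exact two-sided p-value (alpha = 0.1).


Step 1: Enumerate the 10 unordered pairs (i,j) with i<j and classify each by sign(x_j-x_i) * sign(y_j-y_i).
  (1,2):dx=+5,dy=+4->C; (1,3):dx=+6,dy=+2->C; (1,4):dx=+2,dy=+7->C; (1,5):dx=-1,dy=-2->C
  (2,3):dx=+1,dy=-2->D; (2,4):dx=-3,dy=+3->D; (2,5):dx=-6,dy=-6->C; (3,4):dx=-4,dy=+5->D
  (3,5):dx=-7,dy=-4->C; (4,5):dx=-3,dy=-9->C
Step 2: C = 7, D = 3, total pairs = 10.
Step 3: tau = (C - D)/(n(n-1)/2) = (7 - 3)/10 = 0.400000.
Step 4: Exact two-sided p-value (enumerate n! = 120 permutations of y under H0): p = 0.483333.
Step 5: alpha = 0.1. fail to reject H0.

tau_b = 0.4000 (C=7, D=3), p = 0.483333, fail to reject H0.


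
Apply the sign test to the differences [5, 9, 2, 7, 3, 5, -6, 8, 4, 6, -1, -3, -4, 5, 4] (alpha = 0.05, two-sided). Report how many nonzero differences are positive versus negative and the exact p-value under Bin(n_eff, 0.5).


Step 1: Discard zero differences. Original n = 15; n_eff = number of nonzero differences = 15.
Nonzero differences (with sign): +5, +9, +2, +7, +3, +5, -6, +8, +4, +6, -1, -3, -4, +5, +4
Step 2: Count signs: positive = 11, negative = 4.
Step 3: Under H0: P(positive) = 0.5, so the number of positives S ~ Bin(15, 0.5).
Step 4: Two-sided exact p-value = sum of Bin(15,0.5) probabilities at or below the observed probability = 0.118469.
Step 5: alpha = 0.05. fail to reject H0.

n_eff = 15, pos = 11, neg = 4, p = 0.118469, fail to reject H0.


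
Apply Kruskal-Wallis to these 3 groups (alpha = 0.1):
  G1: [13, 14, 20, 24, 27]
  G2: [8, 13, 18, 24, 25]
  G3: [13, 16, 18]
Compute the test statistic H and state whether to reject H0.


Step 1: Combine all N = 13 observations and assign midranks.
sorted (value, group, rank): (8,G2,1), (13,G1,3), (13,G2,3), (13,G3,3), (14,G1,5), (16,G3,6), (18,G2,7.5), (18,G3,7.5), (20,G1,9), (24,G1,10.5), (24,G2,10.5), (25,G2,12), (27,G1,13)
Step 2: Sum ranks within each group.
R_1 = 40.5 (n_1 = 5)
R_2 = 34 (n_2 = 5)
R_3 = 16.5 (n_3 = 3)
Step 3: H = 12/(N(N+1)) * sum(R_i^2/n_i) - 3(N+1)
     = 12/(13*14) * (40.5^2/5 + 34^2/5 + 16.5^2/3) - 3*14
     = 0.065934 * 650 - 42
     = 0.857143.
Step 4: Ties present; correction factor C = 1 - 36/(13^3 - 13) = 0.983516. Corrected H = 0.857143 / 0.983516 = 0.871508.
Step 5: Under H0, H ~ chi^2(2); p-value = 0.646777.
Step 6: alpha = 0.1. fail to reject H0.

H = 0.8715, df = 2, p = 0.646777, fail to reject H0.


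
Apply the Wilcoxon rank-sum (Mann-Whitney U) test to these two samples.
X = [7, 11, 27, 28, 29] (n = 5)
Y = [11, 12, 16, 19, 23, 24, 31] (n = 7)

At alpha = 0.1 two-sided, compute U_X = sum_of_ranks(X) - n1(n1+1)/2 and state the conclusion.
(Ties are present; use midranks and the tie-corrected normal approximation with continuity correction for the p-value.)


Step 1: Combine and sort all 12 observations; assign midranks.
sorted (value, group): (7,X), (11,X), (11,Y), (12,Y), (16,Y), (19,Y), (23,Y), (24,Y), (27,X), (28,X), (29,X), (31,Y)
ranks: 7->1, 11->2.5, 11->2.5, 12->4, 16->5, 19->6, 23->7, 24->8, 27->9, 28->10, 29->11, 31->12
Step 2: Rank sum for X: R1 = 1 + 2.5 + 9 + 10 + 11 = 33.5.
Step 3: U_X = R1 - n1(n1+1)/2 = 33.5 - 5*6/2 = 33.5 - 15 = 18.5.
       U_Y = n1*n2 - U_X = 35 - 18.5 = 16.5.
Step 4: Ties are present, so use the tie-corrected normal approximation (with continuity correction) for the p-value.
Step 5: p-value = 0.935170; compare to alpha = 0.1. fail to reject H0.

U_X = 18.5, p = 0.935170, fail to reject H0 at alpha = 0.1.


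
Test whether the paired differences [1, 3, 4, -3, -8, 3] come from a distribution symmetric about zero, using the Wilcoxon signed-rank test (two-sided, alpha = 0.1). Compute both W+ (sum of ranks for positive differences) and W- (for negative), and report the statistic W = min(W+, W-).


Step 1: Drop any zero differences (none here) and take |d_i|.
|d| = [1, 3, 4, 3, 8, 3]
Step 2: Midrank |d_i| (ties get averaged ranks).
ranks: |1|->1, |3|->3, |4|->5, |3|->3, |8|->6, |3|->3
Step 3: Attach original signs; sum ranks with positive sign and with negative sign.
W+ = 1 + 3 + 5 + 3 = 12
W- = 3 + 6 = 9
(Check: W+ + W- = 21 should equal n(n+1)/2 = 21.)
Step 4: Test statistic W = min(W+, W-) = 9.
Step 5: Ties in |d|, so use the tie-corrected normal approximation.
        E[W] = n(n+1)/4 = 6*7/4 = 10.5.
        Tie groups: |d|=3 (t=3); sum(t^3 - t) = 24.
        Var[W] = n(n+1)(2n+1)/24 - sum(t^3-t)/48 = 546/24 - 24/48 = 22.25.
        z = (W - E[W]) / sqrt(Var[W]) = (9 - 10.5) / 4.7170 = -0.3180.
        Two-sided p = 2*Phi(z) = 0.750485.
Step 6: alpha = 0.1. fail to reject H0.

W+ = 12, W- = 9, W = min = 9, p = 0.750485, fail to reject H0.


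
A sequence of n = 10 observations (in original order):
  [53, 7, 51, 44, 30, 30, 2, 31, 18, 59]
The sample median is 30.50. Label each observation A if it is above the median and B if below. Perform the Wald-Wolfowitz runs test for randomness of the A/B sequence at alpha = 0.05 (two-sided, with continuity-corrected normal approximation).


Step 1: Compute median = 30.50; label A = above, B = below.
Labels in order: ABAABBBABA  (n_A = 5, n_B = 5)
Step 2: Count runs R = 7.
Step 3: Under H0 (random ordering), E[R] = 2*n_A*n_B/(n_A+n_B) + 1 = 2*5*5/10 + 1 = 6.0000.
        Var[R] = 2*n_A*n_B*(2*n_A*n_B - n_A - n_B) / ((n_A+n_B)^2 * (n_A+n_B-1)) = 2000/900 = 2.2222.
        SD[R] = 1.4907.
Step 4: Continuity-corrected z = (R - 0.5 - E[R]) / SD[R] = (7 - 0.5 - 6.0000) / 1.4907 = 0.3354.
Step 5: Two-sided p-value via normal approximation = 2*(1 - Phi(|z|)) = 0.737316.
Step 6: alpha = 0.05. fail to reject H0.

R = 7, z = 0.3354, p = 0.737316, fail to reject H0.


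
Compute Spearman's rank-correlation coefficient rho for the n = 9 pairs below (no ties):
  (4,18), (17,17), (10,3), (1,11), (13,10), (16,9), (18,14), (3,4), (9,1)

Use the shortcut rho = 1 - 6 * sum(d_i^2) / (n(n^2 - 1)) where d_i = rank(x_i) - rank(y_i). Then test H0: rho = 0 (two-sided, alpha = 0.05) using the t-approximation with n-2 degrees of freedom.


Step 1: Rank x and y separately (midranks; no ties here).
rank(x): 4->3, 17->8, 10->5, 1->1, 13->6, 16->7, 18->9, 3->2, 9->4
rank(y): 18->9, 17->8, 3->2, 11->6, 10->5, 9->4, 14->7, 4->3, 1->1
Step 2: d_i = R_x(i) - R_y(i); compute d_i^2.
  (3-9)^2=36, (8-8)^2=0, (5-2)^2=9, (1-6)^2=25, (6-5)^2=1, (7-4)^2=9, (9-7)^2=4, (2-3)^2=1, (4-1)^2=9
sum(d^2) = 94.
Step 3: rho = 1 - 6*94 / (9*(9^2 - 1)) = 1 - 564/720 = 0.216667.
Step 4: Under H0, t = rho * sqrt((n-2)/(1-rho^2)) = 0.5872 ~ t(7).
Step 5: Two-sided p-value from the t-distribution with 7 df = 0.575515.
Step 6: alpha = 0.05. fail to reject H0.

rho = 0.2167, p = 0.575515, fail to reject H0 at alpha = 0.05.


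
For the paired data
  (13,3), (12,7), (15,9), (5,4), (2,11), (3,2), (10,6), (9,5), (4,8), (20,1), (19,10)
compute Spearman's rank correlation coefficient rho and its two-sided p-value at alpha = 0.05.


Step 1: Rank x and y separately (midranks; no ties here).
rank(x): 13->8, 12->7, 15->9, 5->4, 2->1, 3->2, 10->6, 9->5, 4->3, 20->11, 19->10
rank(y): 3->3, 7->7, 9->9, 4->4, 11->11, 2->2, 6->6, 5->5, 8->8, 1->1, 10->10
Step 2: d_i = R_x(i) - R_y(i); compute d_i^2.
  (8-3)^2=25, (7-7)^2=0, (9-9)^2=0, (4-4)^2=0, (1-11)^2=100, (2-2)^2=0, (6-6)^2=0, (5-5)^2=0, (3-8)^2=25, (11-1)^2=100, (10-10)^2=0
sum(d^2) = 250.
Step 3: rho = 1 - 6*250 / (11*(11^2 - 1)) = 1 - 1500/1320 = -0.136364.
Step 4: Under H0, t = rho * sqrt((n-2)/(1-rho^2)) = -0.4129 ~ t(9).
Step 5: Two-sided p-value from the t-distribution with 9 df = 0.689309.
Step 6: alpha = 0.05. fail to reject H0.

rho = -0.1364, p = 0.689309, fail to reject H0 at alpha = 0.05.


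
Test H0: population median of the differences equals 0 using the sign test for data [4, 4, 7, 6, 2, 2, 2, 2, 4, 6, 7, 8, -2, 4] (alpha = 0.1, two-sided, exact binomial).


Step 1: Discard zero differences. Original n = 14; n_eff = number of nonzero differences = 14.
Nonzero differences (with sign): +4, +4, +7, +6, +2, +2, +2, +2, +4, +6, +7, +8, -2, +4
Step 2: Count signs: positive = 13, negative = 1.
Step 3: Under H0: P(positive) = 0.5, so the number of positives S ~ Bin(14, 0.5).
Step 4: Two-sided exact p-value = sum of Bin(14,0.5) probabilities at or below the observed probability = 0.001831.
Step 5: alpha = 0.1. reject H0.

n_eff = 14, pos = 13, neg = 1, p = 0.001831, reject H0.


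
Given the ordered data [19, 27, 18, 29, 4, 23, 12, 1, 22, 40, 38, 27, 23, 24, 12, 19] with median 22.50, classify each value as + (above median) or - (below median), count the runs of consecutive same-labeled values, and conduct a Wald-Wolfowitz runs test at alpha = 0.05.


Step 1: Compute median = 22.50; label A = above, B = below.
Labels in order: BABABABBBAAAAABB  (n_A = 8, n_B = 8)
Step 2: Count runs R = 9.
Step 3: Under H0 (random ordering), E[R] = 2*n_A*n_B/(n_A+n_B) + 1 = 2*8*8/16 + 1 = 9.0000.
        Var[R] = 2*n_A*n_B*(2*n_A*n_B - n_A - n_B) / ((n_A+n_B)^2 * (n_A+n_B-1)) = 14336/3840 = 3.7333.
        SD[R] = 1.9322.
Step 4: R = E[R], so z = 0 with no continuity correction.
Step 5: Two-sided p-value via normal approximation = 2*(1 - Phi(|z|)) = 1.000000.
Step 6: alpha = 0.05. fail to reject H0.

R = 9, z = 0.0000, p = 1.000000, fail to reject H0.


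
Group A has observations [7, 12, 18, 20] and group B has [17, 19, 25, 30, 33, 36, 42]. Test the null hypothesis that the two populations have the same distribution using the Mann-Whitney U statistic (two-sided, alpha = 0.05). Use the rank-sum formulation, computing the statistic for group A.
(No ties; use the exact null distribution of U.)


Step 1: Combine and sort all 11 observations; assign midranks.
sorted (value, group): (7,X), (12,X), (17,Y), (18,X), (19,Y), (20,X), (25,Y), (30,Y), (33,Y), (36,Y), (42,Y)
ranks: 7->1, 12->2, 17->3, 18->4, 19->5, 20->6, 25->7, 30->8, 33->9, 36->10, 42->11
Step 2: Rank sum for X: R1 = 1 + 2 + 4 + 6 = 13.
Step 3: U_X = R1 - n1(n1+1)/2 = 13 - 4*5/2 = 13 - 10 = 3.
       U_Y = n1*n2 - U_X = 28 - 3 = 25.
Step 4: No ties, so the exact null distribution of U (based on enumerating the C(11,4) = 330 equally likely rank assignments) gives the two-sided p-value.
Step 5: p-value = 0.042424; compare to alpha = 0.05. reject H0.

U_X = 3, p = 0.042424, reject H0 at alpha = 0.05.


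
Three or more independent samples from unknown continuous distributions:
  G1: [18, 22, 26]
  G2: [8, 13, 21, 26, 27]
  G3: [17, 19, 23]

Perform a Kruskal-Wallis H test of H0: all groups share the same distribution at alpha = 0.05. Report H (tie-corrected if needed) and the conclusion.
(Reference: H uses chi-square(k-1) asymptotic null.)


Step 1: Combine all N = 11 observations and assign midranks.
sorted (value, group, rank): (8,G2,1), (13,G2,2), (17,G3,3), (18,G1,4), (19,G3,5), (21,G2,6), (22,G1,7), (23,G3,8), (26,G1,9.5), (26,G2,9.5), (27,G2,11)
Step 2: Sum ranks within each group.
R_1 = 20.5 (n_1 = 3)
R_2 = 29.5 (n_2 = 5)
R_3 = 16 (n_3 = 3)
Step 3: H = 12/(N(N+1)) * sum(R_i^2/n_i) - 3(N+1)
     = 12/(11*12) * (20.5^2/3 + 29.5^2/5 + 16^2/3) - 3*12
     = 0.090909 * 399.467 - 36
     = 0.315152.
Step 4: Ties present; correction factor C = 1 - 6/(11^3 - 11) = 0.995455. Corrected H = 0.315152 / 0.995455 = 0.316591.
Step 5: Under H0, H ~ chi^2(2); p-value = 0.853598.
Step 6: alpha = 0.05. fail to reject H0.

H = 0.3166, df = 2, p = 0.853598, fail to reject H0.


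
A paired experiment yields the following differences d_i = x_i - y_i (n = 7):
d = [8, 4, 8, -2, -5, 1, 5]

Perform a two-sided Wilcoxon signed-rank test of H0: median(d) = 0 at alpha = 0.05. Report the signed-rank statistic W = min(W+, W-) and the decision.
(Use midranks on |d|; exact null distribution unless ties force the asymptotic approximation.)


Step 1: Drop any zero differences (none here) and take |d_i|.
|d| = [8, 4, 8, 2, 5, 1, 5]
Step 2: Midrank |d_i| (ties get averaged ranks).
ranks: |8|->6.5, |4|->3, |8|->6.5, |2|->2, |5|->4.5, |1|->1, |5|->4.5
Step 3: Attach original signs; sum ranks with positive sign and with negative sign.
W+ = 6.5 + 3 + 6.5 + 1 + 4.5 = 21.5
W- = 2 + 4.5 = 6.5
(Check: W+ + W- = 28 should equal n(n+1)/2 = 28.)
Step 4: Test statistic W = min(W+, W-) = 6.5.
Step 5: Ties in |d|, so use the tie-corrected normal approximation.
        E[W] = n(n+1)/4 = 7*8/4 = 14.
        Tie groups: |d|=5 (t=2), |d|=8 (t=2); sum(t^3 - t) = 12.
        Var[W] = n(n+1)(2n+1)/24 - sum(t^3-t)/48 = 840/24 - 12/48 = 34.75.
        z = (W - E[W]) / sqrt(Var[W]) = (6.5 - 14) / 5.8949 = -1.2723.
        Two-sided p = 2*Phi(z) = 0.203272.
Step 6: alpha = 0.05. fail to reject H0.

W+ = 21.5, W- = 6.5, W = min = 6.5, p = 0.203272, fail to reject H0.


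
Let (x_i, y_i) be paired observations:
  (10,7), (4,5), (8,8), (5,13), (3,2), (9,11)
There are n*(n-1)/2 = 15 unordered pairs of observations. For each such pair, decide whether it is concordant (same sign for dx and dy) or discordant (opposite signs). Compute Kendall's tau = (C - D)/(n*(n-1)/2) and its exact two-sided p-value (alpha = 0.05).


Step 1: Enumerate the 15 unordered pairs (i,j) with i<j and classify each by sign(x_j-x_i) * sign(y_j-y_i).
  (1,2):dx=-6,dy=-2->C; (1,3):dx=-2,dy=+1->D; (1,4):dx=-5,dy=+6->D; (1,5):dx=-7,dy=-5->C
  (1,6):dx=-1,dy=+4->D; (2,3):dx=+4,dy=+3->C; (2,4):dx=+1,dy=+8->C; (2,5):dx=-1,dy=-3->C
  (2,6):dx=+5,dy=+6->C; (3,4):dx=-3,dy=+5->D; (3,5):dx=-5,dy=-6->C; (3,6):dx=+1,dy=+3->C
  (4,5):dx=-2,dy=-11->C; (4,6):dx=+4,dy=-2->D; (5,6):dx=+6,dy=+9->C
Step 2: C = 10, D = 5, total pairs = 15.
Step 3: tau = (C - D)/(n(n-1)/2) = (10 - 5)/15 = 0.333333.
Step 4: Exact two-sided p-value (enumerate n! = 720 permutations of y under H0): p = 0.469444.
Step 5: alpha = 0.05. fail to reject H0.

tau_b = 0.3333 (C=10, D=5), p = 0.469444, fail to reject H0.


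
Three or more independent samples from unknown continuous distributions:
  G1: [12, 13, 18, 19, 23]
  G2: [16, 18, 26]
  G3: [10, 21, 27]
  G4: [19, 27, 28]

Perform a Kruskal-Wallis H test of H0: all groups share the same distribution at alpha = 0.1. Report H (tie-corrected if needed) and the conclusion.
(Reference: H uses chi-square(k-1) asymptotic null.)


Step 1: Combine all N = 14 observations and assign midranks.
sorted (value, group, rank): (10,G3,1), (12,G1,2), (13,G1,3), (16,G2,4), (18,G1,5.5), (18,G2,5.5), (19,G1,7.5), (19,G4,7.5), (21,G3,9), (23,G1,10), (26,G2,11), (27,G3,12.5), (27,G4,12.5), (28,G4,14)
Step 2: Sum ranks within each group.
R_1 = 28 (n_1 = 5)
R_2 = 20.5 (n_2 = 3)
R_3 = 22.5 (n_3 = 3)
R_4 = 34 (n_4 = 3)
Step 3: H = 12/(N(N+1)) * sum(R_i^2/n_i) - 3(N+1)
     = 12/(14*15) * (28^2/5 + 20.5^2/3 + 22.5^2/3 + 34^2/3) - 3*15
     = 0.057143 * 850.967 - 45
     = 3.626667.
Step 4: Ties present; correction factor C = 1 - 18/(14^3 - 14) = 0.993407. Corrected H = 3.626667 / 0.993407 = 3.650737.
Step 5: Under H0, H ~ chi^2(3); p-value = 0.301732.
Step 6: alpha = 0.1. fail to reject H0.

H = 3.6507, df = 3, p = 0.301732, fail to reject H0.


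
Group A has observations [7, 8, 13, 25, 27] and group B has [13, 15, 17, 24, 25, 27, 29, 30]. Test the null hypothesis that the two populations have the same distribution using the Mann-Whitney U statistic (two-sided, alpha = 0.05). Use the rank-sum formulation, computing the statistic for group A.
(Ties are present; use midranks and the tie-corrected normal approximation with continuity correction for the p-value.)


Step 1: Combine and sort all 13 observations; assign midranks.
sorted (value, group): (7,X), (8,X), (13,X), (13,Y), (15,Y), (17,Y), (24,Y), (25,X), (25,Y), (27,X), (27,Y), (29,Y), (30,Y)
ranks: 7->1, 8->2, 13->3.5, 13->3.5, 15->5, 17->6, 24->7, 25->8.5, 25->8.5, 27->10.5, 27->10.5, 29->12, 30->13
Step 2: Rank sum for X: R1 = 1 + 2 + 3.5 + 8.5 + 10.5 = 25.5.
Step 3: U_X = R1 - n1(n1+1)/2 = 25.5 - 5*6/2 = 25.5 - 15 = 10.5.
       U_Y = n1*n2 - U_X = 40 - 10.5 = 29.5.
Step 4: Ties are present, so use the tie-corrected normal approximation (with continuity correction) for the p-value.
Step 5: p-value = 0.185859; compare to alpha = 0.05. fail to reject H0.

U_X = 10.5, p = 0.185859, fail to reject H0 at alpha = 0.05.


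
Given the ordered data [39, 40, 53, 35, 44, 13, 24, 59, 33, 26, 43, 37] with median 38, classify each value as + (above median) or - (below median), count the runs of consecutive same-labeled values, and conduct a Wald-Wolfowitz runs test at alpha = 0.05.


Step 1: Compute median = 38; label A = above, B = below.
Labels in order: AAABABBABBAB  (n_A = 6, n_B = 6)
Step 2: Count runs R = 8.
Step 3: Under H0 (random ordering), E[R] = 2*n_A*n_B/(n_A+n_B) + 1 = 2*6*6/12 + 1 = 7.0000.
        Var[R] = 2*n_A*n_B*(2*n_A*n_B - n_A - n_B) / ((n_A+n_B)^2 * (n_A+n_B-1)) = 4320/1584 = 2.7273.
        SD[R] = 1.6514.
Step 4: Continuity-corrected z = (R - 0.5 - E[R]) / SD[R] = (8 - 0.5 - 7.0000) / 1.6514 = 0.3028.
Step 5: Two-sided p-value via normal approximation = 2*(1 - Phi(|z|)) = 0.762069.
Step 6: alpha = 0.05. fail to reject H0.

R = 8, z = 0.3028, p = 0.762069, fail to reject H0.


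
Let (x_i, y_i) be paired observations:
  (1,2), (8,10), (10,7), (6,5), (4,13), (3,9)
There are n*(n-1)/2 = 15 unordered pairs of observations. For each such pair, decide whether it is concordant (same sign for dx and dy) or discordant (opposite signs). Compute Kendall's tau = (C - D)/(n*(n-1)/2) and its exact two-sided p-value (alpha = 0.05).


Step 1: Enumerate the 15 unordered pairs (i,j) with i<j and classify each by sign(x_j-x_i) * sign(y_j-y_i).
  (1,2):dx=+7,dy=+8->C; (1,3):dx=+9,dy=+5->C; (1,4):dx=+5,dy=+3->C; (1,5):dx=+3,dy=+11->C
  (1,6):dx=+2,dy=+7->C; (2,3):dx=+2,dy=-3->D; (2,4):dx=-2,dy=-5->C; (2,5):dx=-4,dy=+3->D
  (2,6):dx=-5,dy=-1->C; (3,4):dx=-4,dy=-2->C; (3,5):dx=-6,dy=+6->D; (3,6):dx=-7,dy=+2->D
  (4,5):dx=-2,dy=+8->D; (4,6):dx=-3,dy=+4->D; (5,6):dx=-1,dy=-4->C
Step 2: C = 9, D = 6, total pairs = 15.
Step 3: tau = (C - D)/(n(n-1)/2) = (9 - 6)/15 = 0.200000.
Step 4: Exact two-sided p-value (enumerate n! = 720 permutations of y under H0): p = 0.719444.
Step 5: alpha = 0.05. fail to reject H0.

tau_b = 0.2000 (C=9, D=6), p = 0.719444, fail to reject H0.


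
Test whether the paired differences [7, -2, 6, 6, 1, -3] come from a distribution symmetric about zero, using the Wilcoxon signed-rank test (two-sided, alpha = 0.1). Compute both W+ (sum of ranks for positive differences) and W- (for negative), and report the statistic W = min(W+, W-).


Step 1: Drop any zero differences (none here) and take |d_i|.
|d| = [7, 2, 6, 6, 1, 3]
Step 2: Midrank |d_i| (ties get averaged ranks).
ranks: |7|->6, |2|->2, |6|->4.5, |6|->4.5, |1|->1, |3|->3
Step 3: Attach original signs; sum ranks with positive sign and with negative sign.
W+ = 6 + 4.5 + 4.5 + 1 = 16
W- = 2 + 3 = 5
(Check: W+ + W- = 21 should equal n(n+1)/2 = 21.)
Step 4: Test statistic W = min(W+, W-) = 5.
Step 5: Ties in |d|, so use the tie-corrected normal approximation.
        E[W] = n(n+1)/4 = 6*7/4 = 10.5.
        Tie groups: |d|=6 (t=2); sum(t^3 - t) = 6.
        Var[W] = n(n+1)(2n+1)/24 - sum(t^3-t)/48 = 546/24 - 6/48 = 22.625.
        z = (W - E[W]) / sqrt(Var[W]) = (5 - 10.5) / 4.7566 = -1.1563.
        Two-sided p = 2*Phi(z) = 0.247561.
Step 6: alpha = 0.1. fail to reject H0.

W+ = 16, W- = 5, W = min = 5, p = 0.247561, fail to reject H0.


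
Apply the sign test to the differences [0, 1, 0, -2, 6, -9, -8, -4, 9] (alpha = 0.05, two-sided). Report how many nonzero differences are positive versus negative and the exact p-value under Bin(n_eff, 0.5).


Step 1: Discard zero differences. Original n = 9; n_eff = number of nonzero differences = 7.
Nonzero differences (with sign): +1, -2, +6, -9, -8, -4, +9
Step 2: Count signs: positive = 3, negative = 4.
Step 3: Under H0: P(positive) = 0.5, so the number of positives S ~ Bin(7, 0.5).
Step 4: Two-sided exact p-value = sum of Bin(7,0.5) probabilities at or below the observed probability = 1.000000.
Step 5: alpha = 0.05. fail to reject H0.

n_eff = 7, pos = 3, neg = 4, p = 1.000000, fail to reject H0.


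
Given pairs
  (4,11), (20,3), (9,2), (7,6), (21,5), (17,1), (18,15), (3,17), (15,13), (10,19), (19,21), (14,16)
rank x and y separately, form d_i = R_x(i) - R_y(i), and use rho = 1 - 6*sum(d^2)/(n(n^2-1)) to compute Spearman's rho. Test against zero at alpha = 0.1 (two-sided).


Step 1: Rank x and y separately (midranks; no ties here).
rank(x): 4->2, 20->11, 9->4, 7->3, 21->12, 17->8, 18->9, 3->1, 15->7, 10->5, 19->10, 14->6
rank(y): 11->6, 3->3, 2->2, 6->5, 5->4, 1->1, 15->8, 17->10, 13->7, 19->11, 21->12, 16->9
Step 2: d_i = R_x(i) - R_y(i); compute d_i^2.
  (2-6)^2=16, (11-3)^2=64, (4-2)^2=4, (3-5)^2=4, (12-4)^2=64, (8-1)^2=49, (9-8)^2=1, (1-10)^2=81, (7-7)^2=0, (5-11)^2=36, (10-12)^2=4, (6-9)^2=9
sum(d^2) = 332.
Step 3: rho = 1 - 6*332 / (12*(12^2 - 1)) = 1 - 1992/1716 = -0.160839.
Step 4: Under H0, t = rho * sqrt((n-2)/(1-rho^2)) = -0.5153 ~ t(10).
Step 5: Two-sided p-value from the t-distribution with 10 df = 0.617523.
Step 6: alpha = 0.1. fail to reject H0.

rho = -0.1608, p = 0.617523, fail to reject H0 at alpha = 0.1.


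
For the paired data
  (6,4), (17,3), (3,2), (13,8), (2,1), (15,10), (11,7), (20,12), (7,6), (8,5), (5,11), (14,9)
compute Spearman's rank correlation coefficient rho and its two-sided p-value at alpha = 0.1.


Step 1: Rank x and y separately (midranks; no ties here).
rank(x): 6->4, 17->11, 3->2, 13->8, 2->1, 15->10, 11->7, 20->12, 7->5, 8->6, 5->3, 14->9
rank(y): 4->4, 3->3, 2->2, 8->8, 1->1, 10->10, 7->7, 12->12, 6->6, 5->5, 11->11, 9->9
Step 2: d_i = R_x(i) - R_y(i); compute d_i^2.
  (4-4)^2=0, (11-3)^2=64, (2-2)^2=0, (8-8)^2=0, (1-1)^2=0, (10-10)^2=0, (7-7)^2=0, (12-12)^2=0, (5-6)^2=1, (6-5)^2=1, (3-11)^2=64, (9-9)^2=0
sum(d^2) = 130.
Step 3: rho = 1 - 6*130 / (12*(12^2 - 1)) = 1 - 780/1716 = 0.545455.
Step 4: Under H0, t = rho * sqrt((n-2)/(1-rho^2)) = 2.0580 ~ t(10).
Step 5: Two-sided p-value from the t-distribution with 10 df = 0.066612.
Step 6: alpha = 0.1. reject H0.

rho = 0.5455, p = 0.066612, reject H0 at alpha = 0.1.


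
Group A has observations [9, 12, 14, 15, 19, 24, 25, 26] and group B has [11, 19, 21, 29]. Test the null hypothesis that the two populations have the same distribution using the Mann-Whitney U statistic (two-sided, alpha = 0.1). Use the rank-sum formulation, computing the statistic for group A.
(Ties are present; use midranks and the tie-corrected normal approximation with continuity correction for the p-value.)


Step 1: Combine and sort all 12 observations; assign midranks.
sorted (value, group): (9,X), (11,Y), (12,X), (14,X), (15,X), (19,X), (19,Y), (21,Y), (24,X), (25,X), (26,X), (29,Y)
ranks: 9->1, 11->2, 12->3, 14->4, 15->5, 19->6.5, 19->6.5, 21->8, 24->9, 25->10, 26->11, 29->12
Step 2: Rank sum for X: R1 = 1 + 3 + 4 + 5 + 6.5 + 9 + 10 + 11 = 49.5.
Step 3: U_X = R1 - n1(n1+1)/2 = 49.5 - 8*9/2 = 49.5 - 36 = 13.5.
       U_Y = n1*n2 - U_X = 32 - 13.5 = 18.5.
Step 4: Ties are present, so use the tie-corrected normal approximation (with continuity correction) for the p-value.
Step 5: p-value = 0.733647; compare to alpha = 0.1. fail to reject H0.

U_X = 13.5, p = 0.733647, fail to reject H0 at alpha = 0.1.


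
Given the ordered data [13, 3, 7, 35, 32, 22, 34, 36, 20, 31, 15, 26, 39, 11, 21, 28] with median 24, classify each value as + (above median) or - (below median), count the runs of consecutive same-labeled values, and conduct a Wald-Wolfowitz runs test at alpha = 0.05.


Step 1: Compute median = 24; label A = above, B = below.
Labels in order: BBBAABAABABAABBA  (n_A = 8, n_B = 8)
Step 2: Count runs R = 10.
Step 3: Under H0 (random ordering), E[R] = 2*n_A*n_B/(n_A+n_B) + 1 = 2*8*8/16 + 1 = 9.0000.
        Var[R] = 2*n_A*n_B*(2*n_A*n_B - n_A - n_B) / ((n_A+n_B)^2 * (n_A+n_B-1)) = 14336/3840 = 3.7333.
        SD[R] = 1.9322.
Step 4: Continuity-corrected z = (R - 0.5 - E[R]) / SD[R] = (10 - 0.5 - 9.0000) / 1.9322 = 0.2588.
Step 5: Two-sided p-value via normal approximation = 2*(1 - Phi(|z|)) = 0.795809.
Step 6: alpha = 0.05. fail to reject H0.

R = 10, z = 0.2588, p = 0.795809, fail to reject H0.


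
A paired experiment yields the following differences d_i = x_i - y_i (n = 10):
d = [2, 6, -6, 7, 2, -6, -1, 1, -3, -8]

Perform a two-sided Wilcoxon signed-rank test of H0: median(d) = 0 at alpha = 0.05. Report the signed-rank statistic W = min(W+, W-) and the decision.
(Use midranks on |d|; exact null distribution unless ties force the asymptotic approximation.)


Step 1: Drop any zero differences (none here) and take |d_i|.
|d| = [2, 6, 6, 7, 2, 6, 1, 1, 3, 8]
Step 2: Midrank |d_i| (ties get averaged ranks).
ranks: |2|->3.5, |6|->7, |6|->7, |7|->9, |2|->3.5, |6|->7, |1|->1.5, |1|->1.5, |3|->5, |8|->10
Step 3: Attach original signs; sum ranks with positive sign and with negative sign.
W+ = 3.5 + 7 + 9 + 3.5 + 1.5 = 24.5
W- = 7 + 7 + 1.5 + 5 + 10 = 30.5
(Check: W+ + W- = 55 should equal n(n+1)/2 = 55.)
Step 4: Test statistic W = min(W+, W-) = 24.5.
Step 5: Ties in |d|, so use the tie-corrected normal approximation.
        E[W] = n(n+1)/4 = 10*11/4 = 27.5.
        Tie groups: |d|=1 (t=2), |d|=2 (t=2), |d|=6 (t=3); sum(t^3 - t) = 36.
        Var[W] = n(n+1)(2n+1)/24 - sum(t^3-t)/48 = 2310/24 - 36/48 = 95.5.
        z = (W - E[W]) / sqrt(Var[W]) = (24.5 - 27.5) / 9.7724 = -0.3070.
        Two-sided p = 2*Phi(z) = 0.758853.
Step 6: alpha = 0.05. fail to reject H0.

W+ = 24.5, W- = 30.5, W = min = 24.5, p = 0.758853, fail to reject H0.


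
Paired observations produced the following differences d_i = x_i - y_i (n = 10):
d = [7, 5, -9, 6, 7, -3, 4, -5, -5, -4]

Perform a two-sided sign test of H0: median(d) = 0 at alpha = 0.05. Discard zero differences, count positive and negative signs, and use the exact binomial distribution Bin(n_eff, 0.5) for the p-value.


Step 1: Discard zero differences. Original n = 10; n_eff = number of nonzero differences = 10.
Nonzero differences (with sign): +7, +5, -9, +6, +7, -3, +4, -5, -5, -4
Step 2: Count signs: positive = 5, negative = 5.
Step 3: Under H0: P(positive) = 0.5, so the number of positives S ~ Bin(10, 0.5).
Step 4: Two-sided exact p-value = sum of Bin(10,0.5) probabilities at or below the observed probability = 1.000000.
Step 5: alpha = 0.05. fail to reject H0.

n_eff = 10, pos = 5, neg = 5, p = 1.000000, fail to reject H0.


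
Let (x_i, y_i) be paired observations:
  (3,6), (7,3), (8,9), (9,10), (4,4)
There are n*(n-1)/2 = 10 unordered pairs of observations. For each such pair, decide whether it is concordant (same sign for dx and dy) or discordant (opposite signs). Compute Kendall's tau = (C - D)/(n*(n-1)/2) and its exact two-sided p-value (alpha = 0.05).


Step 1: Enumerate the 10 unordered pairs (i,j) with i<j and classify each by sign(x_j-x_i) * sign(y_j-y_i).
  (1,2):dx=+4,dy=-3->D; (1,3):dx=+5,dy=+3->C; (1,4):dx=+6,dy=+4->C; (1,5):dx=+1,dy=-2->D
  (2,3):dx=+1,dy=+6->C; (2,4):dx=+2,dy=+7->C; (2,5):dx=-3,dy=+1->D; (3,4):dx=+1,dy=+1->C
  (3,5):dx=-4,dy=-5->C; (4,5):dx=-5,dy=-6->C
Step 2: C = 7, D = 3, total pairs = 10.
Step 3: tau = (C - D)/(n(n-1)/2) = (7 - 3)/10 = 0.400000.
Step 4: Exact two-sided p-value (enumerate n! = 120 permutations of y under H0): p = 0.483333.
Step 5: alpha = 0.05. fail to reject H0.

tau_b = 0.4000 (C=7, D=3), p = 0.483333, fail to reject H0.


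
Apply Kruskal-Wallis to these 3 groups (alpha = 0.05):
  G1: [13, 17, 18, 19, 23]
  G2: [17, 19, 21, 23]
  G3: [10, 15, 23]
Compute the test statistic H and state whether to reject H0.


Step 1: Combine all N = 12 observations and assign midranks.
sorted (value, group, rank): (10,G3,1), (13,G1,2), (15,G3,3), (17,G1,4.5), (17,G2,4.5), (18,G1,6), (19,G1,7.5), (19,G2,7.5), (21,G2,9), (23,G1,11), (23,G2,11), (23,G3,11)
Step 2: Sum ranks within each group.
R_1 = 31 (n_1 = 5)
R_2 = 32 (n_2 = 4)
R_3 = 15 (n_3 = 3)
Step 3: H = 12/(N(N+1)) * sum(R_i^2/n_i) - 3(N+1)
     = 12/(12*13) * (31^2/5 + 32^2/4 + 15^2/3) - 3*13
     = 0.076923 * 523.2 - 39
     = 1.246154.
Step 4: Ties present; correction factor C = 1 - 36/(12^3 - 12) = 0.979021. Corrected H = 1.246154 / 0.979021 = 1.272857.
Step 5: Under H0, H ~ chi^2(2); p-value = 0.529179.
Step 6: alpha = 0.05. fail to reject H0.

H = 1.2729, df = 2, p = 0.529179, fail to reject H0.


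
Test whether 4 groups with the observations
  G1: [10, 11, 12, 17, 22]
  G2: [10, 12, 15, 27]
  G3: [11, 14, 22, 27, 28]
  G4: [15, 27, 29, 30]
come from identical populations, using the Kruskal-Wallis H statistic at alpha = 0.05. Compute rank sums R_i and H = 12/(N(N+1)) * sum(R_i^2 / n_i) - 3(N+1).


Step 1: Combine all N = 18 observations and assign midranks.
sorted (value, group, rank): (10,G1,1.5), (10,G2,1.5), (11,G1,3.5), (11,G3,3.5), (12,G1,5.5), (12,G2,5.5), (14,G3,7), (15,G2,8.5), (15,G4,8.5), (17,G1,10), (22,G1,11.5), (22,G3,11.5), (27,G2,14), (27,G3,14), (27,G4,14), (28,G3,16), (29,G4,17), (30,G4,18)
Step 2: Sum ranks within each group.
R_1 = 32 (n_1 = 5)
R_2 = 29.5 (n_2 = 4)
R_3 = 52 (n_3 = 5)
R_4 = 57.5 (n_4 = 4)
Step 3: H = 12/(N(N+1)) * sum(R_i^2/n_i) - 3(N+1)
     = 12/(18*19) * (32^2/5 + 29.5^2/4 + 52^2/5 + 57.5^2/4) - 3*19
     = 0.035088 * 1789.72 - 57
     = 5.797368.
Step 4: Ties present; correction factor C = 1 - 54/(18^3 - 18) = 0.990712. Corrected H = 5.797368 / 0.990712 = 5.851719.
Step 5: Under H0, H ~ chi^2(3); p-value = 0.119052.
Step 6: alpha = 0.05. fail to reject H0.

H = 5.8517, df = 3, p = 0.119052, fail to reject H0.


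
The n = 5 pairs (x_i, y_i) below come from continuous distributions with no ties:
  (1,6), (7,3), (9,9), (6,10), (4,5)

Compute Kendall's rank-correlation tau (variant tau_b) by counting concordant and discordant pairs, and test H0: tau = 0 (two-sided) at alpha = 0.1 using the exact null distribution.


Step 1: Enumerate the 10 unordered pairs (i,j) with i<j and classify each by sign(x_j-x_i) * sign(y_j-y_i).
  (1,2):dx=+6,dy=-3->D; (1,3):dx=+8,dy=+3->C; (1,4):dx=+5,dy=+4->C; (1,5):dx=+3,dy=-1->D
  (2,3):dx=+2,dy=+6->C; (2,4):dx=-1,dy=+7->D; (2,5):dx=-3,dy=+2->D; (3,4):dx=-3,dy=+1->D
  (3,5):dx=-5,dy=-4->C; (4,5):dx=-2,dy=-5->C
Step 2: C = 5, D = 5, total pairs = 10.
Step 3: tau = (C - D)/(n(n-1)/2) = (5 - 5)/10 = 0.000000.
Step 4: Exact two-sided p-value (enumerate n! = 120 permutations of y under H0): p = 1.000000.
Step 5: alpha = 0.1. fail to reject H0.

tau_b = 0.0000 (C=5, D=5), p = 1.000000, fail to reject H0.


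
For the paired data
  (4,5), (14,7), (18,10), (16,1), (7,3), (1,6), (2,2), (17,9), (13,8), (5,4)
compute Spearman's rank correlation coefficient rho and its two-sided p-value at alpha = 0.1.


Step 1: Rank x and y separately (midranks; no ties here).
rank(x): 4->3, 14->7, 18->10, 16->8, 7->5, 1->1, 2->2, 17->9, 13->6, 5->4
rank(y): 5->5, 7->7, 10->10, 1->1, 3->3, 6->6, 2->2, 9->9, 8->8, 4->4
Step 2: d_i = R_x(i) - R_y(i); compute d_i^2.
  (3-5)^2=4, (7-7)^2=0, (10-10)^2=0, (8-1)^2=49, (5-3)^2=4, (1-6)^2=25, (2-2)^2=0, (9-9)^2=0, (6-8)^2=4, (4-4)^2=0
sum(d^2) = 86.
Step 3: rho = 1 - 6*86 / (10*(10^2 - 1)) = 1 - 516/990 = 0.478788.
Step 4: Under H0, t = rho * sqrt((n-2)/(1-rho^2)) = 1.5425 ~ t(8).
Step 5: Two-sided p-value from the t-distribution with 8 df = 0.161523.
Step 6: alpha = 0.1. fail to reject H0.

rho = 0.4788, p = 0.161523, fail to reject H0 at alpha = 0.1.


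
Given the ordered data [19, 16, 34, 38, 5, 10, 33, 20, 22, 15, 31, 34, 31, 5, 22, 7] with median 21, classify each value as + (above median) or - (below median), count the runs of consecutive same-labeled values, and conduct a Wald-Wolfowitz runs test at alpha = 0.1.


Step 1: Compute median = 21; label A = above, B = below.
Labels in order: BBAABBABABAAABAB  (n_A = 8, n_B = 8)
Step 2: Count runs R = 11.
Step 3: Under H0 (random ordering), E[R] = 2*n_A*n_B/(n_A+n_B) + 1 = 2*8*8/16 + 1 = 9.0000.
        Var[R] = 2*n_A*n_B*(2*n_A*n_B - n_A - n_B) / ((n_A+n_B)^2 * (n_A+n_B-1)) = 14336/3840 = 3.7333.
        SD[R] = 1.9322.
Step 4: Continuity-corrected z = (R - 0.5 - E[R]) / SD[R] = (11 - 0.5 - 9.0000) / 1.9322 = 0.7763.
Step 5: Two-sided p-value via normal approximation = 2*(1 - Phi(|z|)) = 0.437558.
Step 6: alpha = 0.1. fail to reject H0.

R = 11, z = 0.7763, p = 0.437558, fail to reject H0.


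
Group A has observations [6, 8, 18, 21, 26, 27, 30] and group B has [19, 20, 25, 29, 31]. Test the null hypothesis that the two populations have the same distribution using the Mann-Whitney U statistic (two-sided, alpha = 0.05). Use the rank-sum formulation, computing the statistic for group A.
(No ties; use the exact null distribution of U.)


Step 1: Combine and sort all 12 observations; assign midranks.
sorted (value, group): (6,X), (8,X), (18,X), (19,Y), (20,Y), (21,X), (25,Y), (26,X), (27,X), (29,Y), (30,X), (31,Y)
ranks: 6->1, 8->2, 18->3, 19->4, 20->5, 21->6, 25->7, 26->8, 27->9, 29->10, 30->11, 31->12
Step 2: Rank sum for X: R1 = 1 + 2 + 3 + 6 + 8 + 9 + 11 = 40.
Step 3: U_X = R1 - n1(n1+1)/2 = 40 - 7*8/2 = 40 - 28 = 12.
       U_Y = n1*n2 - U_X = 35 - 12 = 23.
Step 4: No ties, so the exact null distribution of U (based on enumerating the C(12,7) = 792 equally likely rank assignments) gives the two-sided p-value.
Step 5: p-value = 0.431818; compare to alpha = 0.05. fail to reject H0.

U_X = 12, p = 0.431818, fail to reject H0 at alpha = 0.05.


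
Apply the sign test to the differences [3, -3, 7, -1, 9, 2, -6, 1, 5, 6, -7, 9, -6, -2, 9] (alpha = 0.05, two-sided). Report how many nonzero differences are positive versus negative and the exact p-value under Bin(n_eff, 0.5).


Step 1: Discard zero differences. Original n = 15; n_eff = number of nonzero differences = 15.
Nonzero differences (with sign): +3, -3, +7, -1, +9, +2, -6, +1, +5, +6, -7, +9, -6, -2, +9
Step 2: Count signs: positive = 9, negative = 6.
Step 3: Under H0: P(positive) = 0.5, so the number of positives S ~ Bin(15, 0.5).
Step 4: Two-sided exact p-value = sum of Bin(15,0.5) probabilities at or below the observed probability = 0.607239.
Step 5: alpha = 0.05. fail to reject H0.

n_eff = 15, pos = 9, neg = 6, p = 0.607239, fail to reject H0.


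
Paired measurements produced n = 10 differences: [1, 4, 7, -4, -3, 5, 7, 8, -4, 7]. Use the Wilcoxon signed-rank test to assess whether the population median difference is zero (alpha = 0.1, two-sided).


Step 1: Drop any zero differences (none here) and take |d_i|.
|d| = [1, 4, 7, 4, 3, 5, 7, 8, 4, 7]
Step 2: Midrank |d_i| (ties get averaged ranks).
ranks: |1|->1, |4|->4, |7|->8, |4|->4, |3|->2, |5|->6, |7|->8, |8|->10, |4|->4, |7|->8
Step 3: Attach original signs; sum ranks with positive sign and with negative sign.
W+ = 1 + 4 + 8 + 6 + 8 + 10 + 8 = 45
W- = 4 + 2 + 4 = 10
(Check: W+ + W- = 55 should equal n(n+1)/2 = 55.)
Step 4: Test statistic W = min(W+, W-) = 10.
Step 5: Ties in |d|, so use the tie-corrected normal approximation.
        E[W] = n(n+1)/4 = 10*11/4 = 27.5.
        Tie groups: |d|=4 (t=3), |d|=7 (t=3); sum(t^3 - t) = 48.
        Var[W] = n(n+1)(2n+1)/24 - sum(t^3-t)/48 = 2310/24 - 48/48 = 95.25.
        z = (W - E[W]) / sqrt(Var[W]) = (10 - 27.5) / 9.7596 = -1.7931.
        Two-sided p = 2*Phi(z) = 0.072956.
Step 6: alpha = 0.1. reject H0.

W+ = 45, W- = 10, W = min = 10, p = 0.072956, reject H0.


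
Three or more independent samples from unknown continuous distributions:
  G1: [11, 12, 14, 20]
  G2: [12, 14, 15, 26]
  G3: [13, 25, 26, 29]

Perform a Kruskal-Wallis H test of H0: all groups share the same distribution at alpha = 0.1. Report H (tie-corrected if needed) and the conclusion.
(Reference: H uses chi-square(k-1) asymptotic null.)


Step 1: Combine all N = 12 observations and assign midranks.
sorted (value, group, rank): (11,G1,1), (12,G1,2.5), (12,G2,2.5), (13,G3,4), (14,G1,5.5), (14,G2,5.5), (15,G2,7), (20,G1,8), (25,G3,9), (26,G2,10.5), (26,G3,10.5), (29,G3,12)
Step 2: Sum ranks within each group.
R_1 = 17 (n_1 = 4)
R_2 = 25.5 (n_2 = 4)
R_3 = 35.5 (n_3 = 4)
Step 3: H = 12/(N(N+1)) * sum(R_i^2/n_i) - 3(N+1)
     = 12/(12*13) * (17^2/4 + 25.5^2/4 + 35.5^2/4) - 3*13
     = 0.076923 * 549.875 - 39
     = 3.298077.
Step 4: Ties present; correction factor C = 1 - 18/(12^3 - 12) = 0.989510. Corrected H = 3.298077 / 0.989510 = 3.333039.
Step 5: Under H0, H ~ chi^2(2); p-value = 0.188903.
Step 6: alpha = 0.1. fail to reject H0.

H = 3.3330, df = 2, p = 0.188903, fail to reject H0.


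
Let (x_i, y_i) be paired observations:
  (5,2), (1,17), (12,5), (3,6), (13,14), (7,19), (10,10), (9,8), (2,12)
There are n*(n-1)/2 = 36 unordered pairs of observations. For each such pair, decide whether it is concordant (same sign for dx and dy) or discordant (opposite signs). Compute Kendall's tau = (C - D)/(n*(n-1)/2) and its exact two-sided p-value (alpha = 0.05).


Step 1: Enumerate the 36 unordered pairs (i,j) with i<j and classify each by sign(x_j-x_i) * sign(y_j-y_i).
  (1,2):dx=-4,dy=+15->D; (1,3):dx=+7,dy=+3->C; (1,4):dx=-2,dy=+4->D; (1,5):dx=+8,dy=+12->C
  (1,6):dx=+2,dy=+17->C; (1,7):dx=+5,dy=+8->C; (1,8):dx=+4,dy=+6->C; (1,9):dx=-3,dy=+10->D
  (2,3):dx=+11,dy=-12->D; (2,4):dx=+2,dy=-11->D; (2,5):dx=+12,dy=-3->D; (2,6):dx=+6,dy=+2->C
  (2,7):dx=+9,dy=-7->D; (2,8):dx=+8,dy=-9->D; (2,9):dx=+1,dy=-5->D; (3,4):dx=-9,dy=+1->D
  (3,5):dx=+1,dy=+9->C; (3,6):dx=-5,dy=+14->D; (3,7):dx=-2,dy=+5->D; (3,8):dx=-3,dy=+3->D
  (3,9):dx=-10,dy=+7->D; (4,5):dx=+10,dy=+8->C; (4,6):dx=+4,dy=+13->C; (4,7):dx=+7,dy=+4->C
  (4,8):dx=+6,dy=+2->C; (4,9):dx=-1,dy=+6->D; (5,6):dx=-6,dy=+5->D; (5,7):dx=-3,dy=-4->C
  (5,8):dx=-4,dy=-6->C; (5,9):dx=-11,dy=-2->C; (6,7):dx=+3,dy=-9->D; (6,8):dx=+2,dy=-11->D
  (6,9):dx=-5,dy=-7->C; (7,8):dx=-1,dy=-2->C; (7,9):dx=-8,dy=+2->D; (8,9):dx=-7,dy=+4->D
Step 2: C = 16, D = 20, total pairs = 36.
Step 3: tau = (C - D)/(n(n-1)/2) = (16 - 20)/36 = -0.111111.
Step 4: Exact two-sided p-value (enumerate n! = 362880 permutations of y under H0): p = 0.761414.
Step 5: alpha = 0.05. fail to reject H0.

tau_b = -0.1111 (C=16, D=20), p = 0.761414, fail to reject H0.


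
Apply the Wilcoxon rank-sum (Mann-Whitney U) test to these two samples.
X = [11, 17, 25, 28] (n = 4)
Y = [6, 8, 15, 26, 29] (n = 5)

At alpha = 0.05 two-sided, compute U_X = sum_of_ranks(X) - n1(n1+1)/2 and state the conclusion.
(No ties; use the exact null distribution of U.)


Step 1: Combine and sort all 9 observations; assign midranks.
sorted (value, group): (6,Y), (8,Y), (11,X), (15,Y), (17,X), (25,X), (26,Y), (28,X), (29,Y)
ranks: 6->1, 8->2, 11->3, 15->4, 17->5, 25->6, 26->7, 28->8, 29->9
Step 2: Rank sum for X: R1 = 3 + 5 + 6 + 8 = 22.
Step 3: U_X = R1 - n1(n1+1)/2 = 22 - 4*5/2 = 22 - 10 = 12.
       U_Y = n1*n2 - U_X = 20 - 12 = 8.
Step 4: No ties, so the exact null distribution of U (based on enumerating the C(9,4) = 126 equally likely rank assignments) gives the two-sided p-value.
Step 5: p-value = 0.730159; compare to alpha = 0.05. fail to reject H0.

U_X = 12, p = 0.730159, fail to reject H0 at alpha = 0.05.


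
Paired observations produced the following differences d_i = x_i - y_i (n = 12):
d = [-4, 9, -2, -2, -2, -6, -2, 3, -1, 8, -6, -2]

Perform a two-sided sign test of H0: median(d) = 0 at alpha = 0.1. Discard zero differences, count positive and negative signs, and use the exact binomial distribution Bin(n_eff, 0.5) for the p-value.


Step 1: Discard zero differences. Original n = 12; n_eff = number of nonzero differences = 12.
Nonzero differences (with sign): -4, +9, -2, -2, -2, -6, -2, +3, -1, +8, -6, -2
Step 2: Count signs: positive = 3, negative = 9.
Step 3: Under H0: P(positive) = 0.5, so the number of positives S ~ Bin(12, 0.5).
Step 4: Two-sided exact p-value = sum of Bin(12,0.5) probabilities at or below the observed probability = 0.145996.
Step 5: alpha = 0.1. fail to reject H0.

n_eff = 12, pos = 3, neg = 9, p = 0.145996, fail to reject H0.


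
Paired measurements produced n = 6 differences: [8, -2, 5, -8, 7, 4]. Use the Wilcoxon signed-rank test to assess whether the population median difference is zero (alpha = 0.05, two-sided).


Step 1: Drop any zero differences (none here) and take |d_i|.
|d| = [8, 2, 5, 8, 7, 4]
Step 2: Midrank |d_i| (ties get averaged ranks).
ranks: |8|->5.5, |2|->1, |5|->3, |8|->5.5, |7|->4, |4|->2
Step 3: Attach original signs; sum ranks with positive sign and with negative sign.
W+ = 5.5 + 3 + 4 + 2 = 14.5
W- = 1 + 5.5 = 6.5
(Check: W+ + W- = 21 should equal n(n+1)/2 = 21.)
Step 4: Test statistic W = min(W+, W-) = 6.5.
Step 5: Ties in |d|, so use the tie-corrected normal approximation.
        E[W] = n(n+1)/4 = 6*7/4 = 10.5.
        Tie groups: |d|=8 (t=2); sum(t^3 - t) = 6.
        Var[W] = n(n+1)(2n+1)/24 - sum(t^3-t)/48 = 546/24 - 6/48 = 22.625.
        z = (W - E[W]) / sqrt(Var[W]) = (6.5 - 10.5) / 4.7566 = -0.8409.
        Two-sided p = 2*Phi(z) = 0.400381.
Step 6: alpha = 0.05. fail to reject H0.

W+ = 14.5, W- = 6.5, W = min = 6.5, p = 0.400381, fail to reject H0.
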